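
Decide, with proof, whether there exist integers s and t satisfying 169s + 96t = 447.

s = 39, t = -64

169 and 96 are coprime, so 169s + 96t ranges over all of ℤ.
Euclidean algorithm: 169 = 1·96 + 73, 96 = 1·73 + 23, 73 = 3·23 + 4, 23 = 5·4 + 3, 4 = 1·3 + 1, 3 = 3·1 + 0.
Working back up the chain: 1 = 4 − 1·3 = 4 − (23 − 5·4) = −23 + 6·4 = −23 + 6·(73 − 3·23) = 6·73 − 19·23 = 6·73 − 19·(96 − 1·73) = −19·96 + 25·73 = −19·96 + 25·(169 − 1·96) = 25·169 − 44·96. So 169·25 + 96·(-44) = 1.
Scaling by 447 gives the particular solution (s, t) = (11175, -19668).
Subtracting 116·96 from s and adding 116·169 to t gives the tidier solution (39, -64).
Check: 169·39 + 96·(-64) = 6591 − 6144 = 447. ✓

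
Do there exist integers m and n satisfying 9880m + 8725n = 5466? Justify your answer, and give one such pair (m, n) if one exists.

gcd(9880, 8725) = 5, so every integer of the form 9880m + 8725n is a multiple of 5.
But 5466 = 5·1093 + 1, so 5 ∤ 5466.
Therefore 9880m + 8725n = 5466 has no solution in integers.

No, no such integers exist.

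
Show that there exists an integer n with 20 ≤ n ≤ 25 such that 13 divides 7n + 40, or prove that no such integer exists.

n = 24

Try n = 24: 7·24 + 40 = 208 = 16·13, which is divisible by 13.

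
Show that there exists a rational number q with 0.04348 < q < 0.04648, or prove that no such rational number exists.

q = 1/22

Multiplying by 22: 22·0.04348 = 0.95656 and 22·0.04648 = 1.02256, so the integer 1 lies strictly between them.
Hence 1/22 is a rational number with 0.04348 < 1/22 < 0.04648.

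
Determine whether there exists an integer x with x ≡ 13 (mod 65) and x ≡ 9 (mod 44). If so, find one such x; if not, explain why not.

The moduli 65 and 44 are coprime, so by the Chinese Remainder Theorem a unique solution modulo 2860 exists.
Any solution of the first congruence is x = 13 + 65t; substituting into the second, 65t ≡ 9 − 13 ≡ 40 (mod 44).
65 ≡ 21 (mod 44), so this reads 21t ≡ 40 (mod 44). Invert 21 mod 44 by the Euclidean algorithm: 44 = 2·21 + 2, 21 = 10·2 + 1, 2 = 2·1 + 0; back-substituting, 1 = 21 − 10·2 = 21 − 10·(44 − 2·21) = −10·44 + 21·21. Hence 21·21 ≡ 1, so 21⁻¹ ≡ 21 (mod 44).
Therefore t ≡ 21·40 = 840 ≡ 4 (mod 44).
Taking t = 4 gives x = 13 + 65·4 = 273.
Check: 273 mod 65 = 13, 273 mod 44 = 9. ✓

x = 273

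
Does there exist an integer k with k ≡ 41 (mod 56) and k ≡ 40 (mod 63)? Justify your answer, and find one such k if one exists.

No such integer exists.

Reduce both congruences modulo 7, which divides 56 and 63: they say k ≡ 41 (mod 7) and k ≡ 40 (mod 7).
These are incompatible: 41 − 40 = 1 is not divisible by 7.
Hence the system has no solution.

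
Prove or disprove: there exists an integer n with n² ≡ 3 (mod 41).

41 is prime, so by Euler's criterion 3 is a square mod 41 iff 3^((41−1)/2) = 3^20 ≡ 1 (mod 41).
Repeated squaring mod 41: 3^2 = 9 ≡ 9; 3^4 ≡ 9² = 81 ≡ 40; 3^8 ≡ 40² = 1600 ≡ 1; 3^16 ≡ 1² = 1 ≡ 1.
Since 20 = 16 + 4, 3^20 ≡ 1 · 40; multiplying out mod 41: 1·40 = 40 ≡ 40. Thus 3^20 ≡ 40 ≡ −1 (mod 41).
The value −1 means 3 is a non-residue modulo 41, so n² ≡ 3 (mod 41) is impossible.

No, no such integer exists.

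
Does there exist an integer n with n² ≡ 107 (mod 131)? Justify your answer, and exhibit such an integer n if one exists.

Take n = 32. Then 32² = 1024 = 7·131 + 107, so 32² ≡ 107 (mod 131).

n = 32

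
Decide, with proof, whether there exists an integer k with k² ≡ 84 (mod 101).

k = 36 works: 36² = 1296, and 1296 − 84 = 1212 = 12·101.

k = 36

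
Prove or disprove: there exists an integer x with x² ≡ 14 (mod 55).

x = 38

x = 38 works: 38² = 1444, and 1444 − 14 = 1430 = 26·55.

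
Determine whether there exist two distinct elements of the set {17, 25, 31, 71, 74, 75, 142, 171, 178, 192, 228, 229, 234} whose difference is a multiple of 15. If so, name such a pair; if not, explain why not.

No, no such pair exists.

Reduce each element modulo 15: 17↦2, 25↦10, 31↦1, 71↦11, 74↦14, 75↦0, 142↦7, 171↦6, 178↦13, 192↦12, 228↦3, 229↦4, 234↦9.
All 13 residues are distinct, so no two elements differ by a multiple of 15.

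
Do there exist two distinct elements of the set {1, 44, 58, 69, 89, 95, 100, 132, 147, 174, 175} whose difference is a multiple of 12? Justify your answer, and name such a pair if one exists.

Reduce each element modulo 12: 1↦1, 44↦8, 58↦10, 69↦9, 89↦5, 95↦11, 100↦4, 132↦0, 147↦3, 174↦6, 175↦7.
All 11 residues are distinct, so no two elements differ by a multiple of 12.

No, no such pair exists.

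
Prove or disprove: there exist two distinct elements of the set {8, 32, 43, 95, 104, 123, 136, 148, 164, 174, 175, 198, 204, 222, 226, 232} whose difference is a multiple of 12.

Yes: 8 and 32.

Reduce each element mod 12: 8↦8, 32↦8, 43↦7, 95↦11, 104↦8, 123↦3, 136↦4, 148↦4, 164↦8, 174↦6, 175↦7, 198↦6, 204↦0, 222↦6, 226↦10, 232↦4. The residue 8 repeats (at 8 and 32), and 32 − 8 = 24 = 2·12.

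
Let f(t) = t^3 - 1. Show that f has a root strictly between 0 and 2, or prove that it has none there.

f(0) = -1 and f(2) = 7, which have opposite signs.
As a polynomial, f is continuous on every closed interval.
By the Intermediate Value Theorem, f takes the value 0 somewhere in the open interval.

Such a root exists.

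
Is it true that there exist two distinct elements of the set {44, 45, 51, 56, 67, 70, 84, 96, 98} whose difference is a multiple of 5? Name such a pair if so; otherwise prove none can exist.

44 and 84 are such a pair.

Both 44 and 84 leave remainder 4 on division by 5; their difference 40 = 8·5 is a multiple of 5.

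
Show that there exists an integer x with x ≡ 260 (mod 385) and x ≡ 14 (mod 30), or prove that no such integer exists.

No, no such integer exists.

Reduce both congruences modulo 5, which divides 385 and 30: they say x ≡ 260 (mod 5) and x ≡ 14 (mod 5).
These are incompatible: 260 − 14 = 246 is not divisible by 5.
Therefore no such x exists.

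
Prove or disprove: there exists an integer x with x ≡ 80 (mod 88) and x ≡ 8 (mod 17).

Since 88 and 17 share no common factor, CRT says the pair of congruences has a solution (unique mod 1496).
Any solution of the first congruence is x = 80 + 88t; substituting into the second, 88t ≡ 8 − 80 ≡ 13 (mod 17).
88 ≡ 3 (mod 17), so this reads 3t ≡ 13 (mod 17). Since 3·6 = 18 = 1·17 + 1, the inverse of 3 mod 17 is 6.
Therefore t ≡ 6·13 = 78 ≡ 10 (mod 17).
With t = 10: x = 80 + 88·10 = 960.
Verify: 960 = 10·88 + 80 and 960 = 56·17 + 8. ✓

x = 960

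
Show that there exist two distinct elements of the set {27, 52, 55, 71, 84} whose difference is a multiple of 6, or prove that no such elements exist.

No, no such pair exists.

Residues mod 6: 27↦3, 52↦4, 55↦1, 71↦5, 84↦0.
All 5 residues are distinct, so no two elements differ by a multiple of 6.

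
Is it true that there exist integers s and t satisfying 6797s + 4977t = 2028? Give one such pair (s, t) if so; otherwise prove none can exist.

Both 6797 and 4977 are divisible by gcd(6797, 4977) = 7, hence so is any combination 6797s + 4977t.
However 2028 leaves remainder 5 on division by 7.
Therefore 6797s + 4977t = 2028 has no solution in integers.

There are no such integers.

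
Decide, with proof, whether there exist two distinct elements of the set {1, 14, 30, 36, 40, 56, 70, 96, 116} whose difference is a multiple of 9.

Reduce each element modulo 9: 1↦1, 14↦5, 30↦3, 36↦0, 40↦4, 56↦2, 70↦7, 96↦6, 116↦8.
All 9 residues are distinct, so no two elements differ by a multiple of 9.

No, no such pair exists.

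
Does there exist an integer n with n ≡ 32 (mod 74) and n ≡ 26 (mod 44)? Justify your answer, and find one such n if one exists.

n = 994

The moduli are not coprime: gcd(74, 44) = 2. Compatibility requires 2 ∣ (26 − 32) = -6, which holds, so solutions exist.
Write n = 32 + 74t. Then 74t ≡ 26 − 32 ≡ 38 (mod 44); dividing through by 2 gives 37t ≡ 19 (mod 22).
37 ≡ 15 (mod 22), so this reads 15t ≡ 19 (mod 22). Note 15·3 = 45 ≡ 1 (mod 22) (as 45 − 1 = 2·22), so 15⁻¹ ≡ 3.
Therefore t ≡ 3·19 = 57 ≡ 13 (mod 22).
Then n = 32 + 74·13 = 994.
Check: 994 mod 74 = 32, 994 mod 44 = 26. ✓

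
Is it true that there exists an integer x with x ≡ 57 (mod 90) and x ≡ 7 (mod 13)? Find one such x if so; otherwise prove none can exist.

The moduli 90 and 13 are coprime, so by the Chinese Remainder Theorem a unique solution modulo 1170 exists.
Any solution of the first congruence is x = 57 + 90t; substituting into the second, 90t ≡ 7 − 57 ≡ 2 (mod 13).
90 ≡ 12 (mod 13), so this reads 12t ≡ 2 (mod 13). Invert 12 mod 13 by the Euclidean algorithm: 13 = 1·12 + 1, 12 = 12·1 + 0; back-substituting, 1 = 13 − 1·12. Hence 12·(-1) ≡ 1, so 12⁻¹ ≡ -1 ≡ 12 (mod 13).
Therefore t ≡ 12·2 = 24 ≡ 11 (mod 13).
Taking t = 11 gives x = 57 + 90·11 = 1047.
Verify: 1047 = 11·90 + 57 and 1047 = 80·13 + 7. ✓

x = 1047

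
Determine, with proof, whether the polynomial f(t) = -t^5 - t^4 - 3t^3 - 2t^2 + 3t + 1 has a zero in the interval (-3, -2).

The endpoint values f(-3) = 217 and f(-2) = 27 are both positive. Claim: f(t) > 0 for every t in (-3, -2).
Substitute t = -2 − u, where 0 < u < 1 on the interval. Expanding, f(-2 − u) = u^5 + 9u^4 + 35u^3 + 72u^2 + 73u + 27.
All 6 nonzero coefficients of this polynomial in u are positive; hence for u > 0 the value is a sum of positive terms (the constant 27 among them).
Therefore f(t) > 0 throughout (-3, -2), and f has no zero there.

No such root exists.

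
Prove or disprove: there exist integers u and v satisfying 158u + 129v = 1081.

u = 104, v = -119

158 and 129 are coprime, so 158u + 129v ranges over all of ℤ.
Dividing repeatedly: 158 = 1·129 + 29, 129 = 4·29 + 13, 29 = 2·13 + 3, 13 = 4·3 + 1, 3 = 3·1 + 0.
Back-substituting, 1 = 13 − 4·3 = 13 − 4·(29 − 2·13) = −4·29 + 9·13 = −4·29 + 9·(129 − 4·29) = 9·129 − 40·29 = 9·129 − 40·(158 − 1·129) = −40·158 + 49·129; that is, 158·(-40) + 129·49 = 1.
Scaling by 1081 gives the particular solution (u, v) = (-43240, 52969).
Shifting by a multiple of (129, −158) keeps it a solution: u = -43240 + 336·129 = 104, v = 52969 − 336·158 = -119.
Check: 158·104 + 129·(-119) = 16432 − 15351 = 1081. ✓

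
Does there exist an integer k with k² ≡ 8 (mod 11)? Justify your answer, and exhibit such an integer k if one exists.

No, no such integer exists.

Since (11 − k)² ≡ k² (mod 11), it suffices to square k = 0, 1, …, 5: the residues are 0, 1, 4, 9, 5, 3.
So the quadratic residues mod 11 are {0, 1, 3, 4, 5, 9}, and 8 is not among them.
Therefore k² ≡ 8 (mod 11) has no solution.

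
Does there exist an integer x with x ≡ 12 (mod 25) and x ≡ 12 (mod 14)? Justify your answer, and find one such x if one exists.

The moduli 25 and 14 are coprime, so by the Chinese Remainder Theorem a unique solution modulo 350 exists.
Write x = 12 + 25t and require 12 + 25t ≡ 12 (mod 14), i.e. 25t ≡ 0 (mod 14).
25 ≡ 11 (mod 14), so this reads 11t ≡ 0 (mod 14). t = 0 satisfies this.
With t = 0: x = 12 + 25·0 = 12.
Indeed 12 ≡ 12 (mod 25) and 12 ≡ 12 (mod 14).

x = 12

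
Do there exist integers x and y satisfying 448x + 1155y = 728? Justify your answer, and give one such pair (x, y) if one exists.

x = 146, y = -56

gcd(448, 1155) = 7, and 7 divides 728, so integer solutions exist.
Dividing through by 7 reduces the equation to 64x + 165y = 104.
Run the Euclidean algorithm on 165 and 64: 165 = 2·64 + 37, 64 = 1·37 + 27, 37 = 1·27 + 10, 27 = 2·10 + 7, 10 = 1·7 + 3, 7 = 2·3 + 1, 3 = 3·1 + 0.
Working back up the chain: 1 = 7 − 2·3 = 7 − 2·(10 − 1·7) = −2·10 + 3·7 = −2·10 + 3·(27 − 2·10) = 3·27 − 8·10 = 3·27 − 8·(37 − 1·27) = −8·37 + 11·27 = −8·37 + 11·(64 − 1·37) = 11·64 − 19·37 = 11·64 − 19·(165 − 2·64) = −19·165 + 49·64. So 64·49 + 165·(-19) = 1.
Times 104: 64·5096 + 165·(-1976) = 104, so (5096, -1976) solves it.
Shifting by a multiple of (165, −64) keeps it a solution: x = 5096 − 30·165 = 146, y = -1976 + 30·64 = -56.
Check: 448·146 + 1155·(-56) = 65408 − 64680 = 728. ✓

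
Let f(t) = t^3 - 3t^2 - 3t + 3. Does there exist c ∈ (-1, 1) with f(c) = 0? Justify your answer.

f(-1) = 2 and f(1) = -2, which have opposite signs.
Since f is a polynomial it is continuous on [-1, 1].
So by the Intermediate Value Theorem there is a c strictly between -1 and 1 with f(c) = 0.

Yes, f has a root in the interval.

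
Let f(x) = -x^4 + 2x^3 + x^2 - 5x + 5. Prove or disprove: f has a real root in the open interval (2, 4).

f has no root in that interval.

The endpoint values f(2) = -1 and f(4) = -127 are both negative. Claim: f(x) < 0 for every x in (2, 4).
Substitute x = 2 + u, where 0 < u < 2 on the interval. Expanding, f(2 + u) = -u^4 - 6u^3 - 11u^2 - 9u - 1.
The nonzero coefficients here are all negative, so for u > 0 every term is negative (or zero), and the constant term -1 is strictly negative.
So f is strictly negative on (2, 4); no root exists in the interval.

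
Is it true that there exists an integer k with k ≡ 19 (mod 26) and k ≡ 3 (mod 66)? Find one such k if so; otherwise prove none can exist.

k = 201

Here gcd(26, 66) = 2, and both 19 and 3 leave remainder 1 mod 2, so the system is consistent.
Step through k = 19, 19 + 26, 19 + 2·26, …: the values 19, 45, 71, 97, 123, 149, 175, 201 reduce mod 66 to 19, 45, 5, 31, 57, 17, 43, 3. The value 201 hits 3.
Indeed 201 ≡ 19 (mod 26) and 201 ≡ 3 (mod 66).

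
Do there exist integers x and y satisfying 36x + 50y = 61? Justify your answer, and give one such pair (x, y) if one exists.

Both 36 and 50 are divisible by gcd(36, 50) = 2, hence so is any combination 36x + 50y.
But 61 is not a multiple of 2 (it leaves remainder 1).
So the equation is unsolvable over ℤ.

There are no such integers.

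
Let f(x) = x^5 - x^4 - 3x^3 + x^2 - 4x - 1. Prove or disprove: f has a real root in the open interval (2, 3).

f(2) = -13 and f(3) = 77, which have opposite signs.
f is continuous everywhere (it is a polynomial), in particular on [2, 3].
By the Intermediate Value Theorem, f takes the value 0 somewhere in the open interval.

Such a root exists.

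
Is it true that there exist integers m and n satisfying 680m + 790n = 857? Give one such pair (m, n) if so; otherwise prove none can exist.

gcd(680, 790) = 10, so every integer of the form 680m + 790n is a multiple of 10.
But 857 = 10·85 + 7, so 10 ∤ 857.
So the equation is unsolvable over ℤ.

No such integers exist.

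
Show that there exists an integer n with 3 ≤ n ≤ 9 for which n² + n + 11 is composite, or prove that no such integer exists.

No such integer n in that range exists.

The values for n = 3, 4, …, 9 are 23, 31, 41, 53, 67, 83, 101, and each of these is prime.
So no value in the range makes the expression composite.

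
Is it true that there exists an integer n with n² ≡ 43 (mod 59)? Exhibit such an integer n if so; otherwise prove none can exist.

No such integer exists.

59 is prime, so by Euler's criterion 43 is a square mod 59 iff 43^((59−1)/2) = 43^29 ≡ 1 (mod 59).
Squaring successively (mod 59): 43^2 = 1849 ≡ 20; 43^4 ≡ 20² = 400 ≡ 46; 43^8 ≡ 46² = 2116 ≡ 51; 43^16 ≡ 51² = 2601 ≡ 5.
Since 29 = 16 + 8 + 4 + 1, 43^29 ≡ 5 · 51 · 46 · 43; multiplying out mod 59: 5·51 = 255 ≡ 19, then 19·46 = 874 ≡ 48, then 48·43 = 2064 ≡ 58. Thus 43^29 ≡ 58 ≡ −1 (mod 59).
The value −1 means 43 is a non-residue modulo 59, so n² ≡ 43 (mod 59) is impossible.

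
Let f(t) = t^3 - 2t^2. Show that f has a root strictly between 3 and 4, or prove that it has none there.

f(3) = 9 and f(4) = 32, both positive, so a sign-change argument is unavailable; we show f keeps this sign on the whole interval.
Substitute t = 3 + u, where 0 < u < 1 on the interval. Expanding, f(3 + u) = u^3 + 7u^2 + 15u + 9.
All 4 nonzero coefficients of this polynomial in u are positive; hence for u > 0 the value is a sum of positive terms (the constant 9 among them).
So f is strictly positive on (3, 4); no root exists in the interval.

No.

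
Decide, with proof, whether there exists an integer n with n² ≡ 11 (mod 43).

n = 21 works: 21² = 441, and 441 − 11 = 430 = 10·43.

n = 21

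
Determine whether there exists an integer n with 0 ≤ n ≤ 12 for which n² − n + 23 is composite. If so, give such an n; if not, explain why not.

n = 7

At n = 7: 7² − 7 + 23 = 65 = 5·13, which is composite.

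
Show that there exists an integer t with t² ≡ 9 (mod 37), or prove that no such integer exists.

t = 34

Take t = 34. Then 34² = 1156 = 31·37 + 9, so 34² ≡ 9 (mod 37).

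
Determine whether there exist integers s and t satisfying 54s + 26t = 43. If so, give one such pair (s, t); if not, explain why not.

gcd(54, 26) = 2, so every integer of the form 54s + 26t is a multiple of 2.
But 43 is not a multiple of 2 (it leaves remainder 1).
Therefore 54s + 26t = 43 has no solution in integers.

No such integers exist.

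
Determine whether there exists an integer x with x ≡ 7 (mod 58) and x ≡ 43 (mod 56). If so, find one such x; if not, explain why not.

Here gcd(58, 56) = 2, and both 7 and 43 leave remainder 1 mod 2, so the system is consistent.
Put x = 7 + 58t, so we need 58t ≡ 36 (mod 56), equivalently (divide by 2) 29t ≡ 18 (mod 28).
29 ≡ 1 (mod 28), so this reads 1t ≡ 18 (mod 28). So t ≡ 18 (mod 28).
Then x = 7 + 58·18 = 1051.
Indeed 1051 ≡ 7 (mod 58) and 1051 ≡ 43 (mod 56).

x = 1051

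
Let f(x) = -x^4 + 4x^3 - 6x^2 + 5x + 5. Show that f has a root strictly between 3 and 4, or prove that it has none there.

The endpoint values f(3) = -7 and f(4) = -71 are both negative. Claim: f(x) < 0 for every x in (3, 4).
Substitute x = 3 + u, where 0 < u < 1 on the interval. Expanding, f(3 + u) = -u^4 - 8u^3 - 24u^2 - 31u - 7.
The nonzero coefficients here are all negative, so for u > 0 every term is negative (or zero), and the constant term -7 is strictly negative.
So f is strictly negative on (3, 4); no root exists in the interval.

f has no root in that interval.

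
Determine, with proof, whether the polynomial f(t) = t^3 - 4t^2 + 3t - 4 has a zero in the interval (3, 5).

f(3) = -4 and f(5) = 36, which have opposite signs.
As a polynomial, f is continuous on every closed interval.
By the Intermediate Value Theorem, f takes the value 0 somewhere in the open interval.

Yes, f has a root in the interval.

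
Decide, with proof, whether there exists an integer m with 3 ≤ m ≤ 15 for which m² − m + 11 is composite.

At m = 11: 11² − 11 + 11 = 121 = 11·11, which is composite.

m = 11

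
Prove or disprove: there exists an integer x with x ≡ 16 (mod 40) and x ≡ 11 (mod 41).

x = 216

Since 40 and 41 share no common factor, CRT says the pair of congruences has a solution (unique mod 1640).
Any solution of the first congruence is x = 16 + 40t; substituting into the second, 40t ≡ 11 − 16 ≡ 36 (mod 41).
Since 40·40 = 1600 = 39·41 + 1, the inverse of 40 mod 41 is 40.
Therefore t ≡ 40·36 = 1440 ≡ 5 (mod 41).
Taking t = 5 gives x = 16 + 40·5 = 216.
Verify: 216 = 5·40 + 16 and 216 = 5·41 + 11. ✓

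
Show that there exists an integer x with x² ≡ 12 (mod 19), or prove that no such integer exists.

Computing x² mod 19 for x = 0, 1, …, 9 (enough, by the symmetry x ↦ 19 − x) gives 0, 1, 4, 9, 16, 6, 17, 11, 7, 5.
So the quadratic residues mod 19 are {0, 1, 4, 5, 6, 7, 9, 11, 16, 17}, and 12 is not among them.
Therefore x² ≡ 12 (mod 19) has no solution.

There is no such integer.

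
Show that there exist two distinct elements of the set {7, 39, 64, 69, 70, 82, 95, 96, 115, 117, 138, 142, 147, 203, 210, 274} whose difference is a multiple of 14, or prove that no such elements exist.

Reduce each element mod 14: 7↦7, 39↦11, 64↦8, 69↦13, 70↦0, 82↦12, 95↦11, 96↦12, 115↦3, 117↦5, 138↦12, 142↦2, 147↦7, 203↦7, 210↦0, 274↦8. The residue 7 repeats (at 7 and 147), and 147 − 7 = 140 = 10·14.

7 and 147 are such a pair.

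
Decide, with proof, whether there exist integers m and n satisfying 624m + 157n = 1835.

624 and 157 are coprime, so 624m + 157n ranges over all of ℤ.
Euclidean algorithm: 624 = 3·157 + 153, 157 = 1·153 + 4, 153 = 38·4 + 1, 4 = 4·1 + 0.
Back-substituting, 1 = 153 − 38·4 = 153 − 38·(157 − 1·153) = −38·157 + 39·153 = −38·157 + 39·(624 − 3·157) = 39·624 − 155·157; that is, 624·39 + 157·(-155) = 1.
Multiplying through by 1835: m = 39·1835 = 71565, n = (-155)·1835 = -284425 is a solution.
The general solution is m = 71565 + 157k, n = -284425 − 624k; taking k = -455 gives the smaller pair m = 130, n = -505.
Check: 624·130 + 157·(-505) = 81120 − 79285 = 1835. ✓

m = 130, n = -505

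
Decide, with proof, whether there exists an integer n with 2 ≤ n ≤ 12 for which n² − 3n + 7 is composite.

n = 12

At n = 12: 12² − 3·12 + 7 = 115 = 5·23, which is composite.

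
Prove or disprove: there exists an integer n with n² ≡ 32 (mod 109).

109 is prime, so by Euler's criterion 32 is a square mod 109 iff 32^((109−1)/2) = 32^54 ≡ 1 (mod 109).
Repeated squaring mod 109: 32^2 = 1024 ≡ 43; 32^4 ≡ 43² = 1849 ≡ 105; 32^8 ≡ 105² = 11025 ≡ 16; 32^16 ≡ 16² = 256 ≡ 38; 32^32 ≡ 38² = 1444 ≡ 27.
Since 54 = 32 + 16 + 4 + 2, 32^54 ≡ 27 · 38 · 105 · 43; multiplying out mod 109: 27·38 = 1026 ≡ 45, then 45·105 = 4725 ≡ 38, then 38·43 = 1634 ≡ 108. Thus 32^54 ≡ 108 ≡ −1 (mod 109).
The value −1 means 32 is a non-residue modulo 109, so n² ≡ 32 (mod 109) is impossible.

There is no such integer.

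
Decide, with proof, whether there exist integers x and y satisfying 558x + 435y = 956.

No such integers exist.

Any value of 558x + 435y is a multiple of gcd(558, 435) = 3.
However 956 leaves remainder 2 on division by 3.
Therefore 558x + 435y = 956 has no solution in integers.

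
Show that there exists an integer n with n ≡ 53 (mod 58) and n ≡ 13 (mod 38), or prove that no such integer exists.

gcd(58, 38) = 2. A simultaneous solution exists iff 53 ≡ 13 (mod 2); here 53 mod 2 = 1 = 13 mod 2, so it does.
Put n = 53 + 58t, so we need 58t ≡ 36 (mod 38), equivalently (divide by 2) 29t ≡ 18 (mod 19).
29 ≡ 10 (mod 19), so this reads 10t ≡ 18 (mod 19). Note 10·2 = 20 ≡ 1 (mod 19) (as 20 − 1 = 1·19), so 10⁻¹ ≡ 2.
Multiplying by 2: t ≡ 2·18 = 36 ≡ 17 (mod 19).
Then n = 53 + 58·17 = 1039.
Verify: 1039 = 17·58 + 53 and 1039 = 27·38 + 13. ✓

n = 1039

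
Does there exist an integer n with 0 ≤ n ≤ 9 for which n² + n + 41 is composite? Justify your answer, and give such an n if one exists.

No such integer n in that range exists.

The values for n = 0, 1, …, 9 are 41, 43, 47, 53, 61, 71, 83, 97, 113, 131, and each of these is prime.
So no value in the range makes the expression composite.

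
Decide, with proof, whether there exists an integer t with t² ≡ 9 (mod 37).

Take t = 3. Then 3² = 9, and since 0 ≤ 9 < 37 this is already reduced: 3² ≡ 9 (mod 37).

t = 3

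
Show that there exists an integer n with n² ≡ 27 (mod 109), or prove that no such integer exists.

n = 38 works: 38² = 1444, and 1444 − 27 = 1417 = 13·109.

n = 38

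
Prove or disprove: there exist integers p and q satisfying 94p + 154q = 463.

There are no such integers.

Any value of 94p + 154q is a multiple of gcd(94, 154) = 2.
But 463 = 2·231 + 1, so 2 ∤ 463.
So the equation is unsolvable over ℤ.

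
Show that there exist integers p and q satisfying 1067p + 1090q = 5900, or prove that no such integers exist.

Since gcd(1067, 1090) = 1, every integer is an integer combination of 1067 and 1090.
Euclidean algorithm: 1090 = 1·1067 + 23, 1067 = 46·23 + 9, 23 = 2·9 + 5, 9 = 1·5 + 4, 5 = 1·4 + 1, 4 = 4·1 + 0.
Working back up the chain: 1 = 5 − 1·4 = 5 − (9 − 1·5) = −9 + 2·5 = −9 + 2·(23 − 2·9) = 2·23 − 5·9 = 2·23 − 5·(1067 − 46·23) = −5·1067 + 232·23 = −5·1067 + 232·(1090 − 1·1067) = 232·1090 − 237·1067. So 1067·(-237) + 1090·232 = 1.
Times 5900: 1067·(-1398300) + 1090·1368800 = 5900, so (-1398300, 1368800) solves it.
The general solution is p = -1398300 + 1090k, q = 1368800 − 1067k; taking k = 1283 gives the smaller pair p = 170, q = -161.
Check: 1067·170 + 1090·(-161) = 181390 − 175490 = 5900. ✓

p = 170, q = -161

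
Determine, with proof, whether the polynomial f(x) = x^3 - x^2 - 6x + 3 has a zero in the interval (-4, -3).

f(-4) = -53 and f(-3) = -15, both negative, so a sign-change argument is unavailable; we show f keeps this sign on the whole interval.
Shift to the endpoint -3: with x = -3 − u (0 < u < 1), one computes f(-3 − u) = -u^3 - 10u^2 - 27u - 15.
All 4 nonzero coefficients of this polynomial in u are negative; hence for u > 0 the value is a sum of negative terms (the constant -15 among them).
Therefore f(x) < 0 throughout (-4, -3), and f has no zero there.

No such root exists.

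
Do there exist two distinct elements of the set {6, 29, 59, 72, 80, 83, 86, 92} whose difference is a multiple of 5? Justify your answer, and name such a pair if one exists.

The pair (6, 86) works.

Both 6 and 86 leave remainder 1 on division by 5; their difference 80 = 16·5 is a multiple of 5.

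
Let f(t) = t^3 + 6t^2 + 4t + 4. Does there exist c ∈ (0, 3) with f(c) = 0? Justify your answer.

f(0) = 4 and f(3) = 97, both positive, so a sign-change argument is unavailable; we show f keeps this sign on the whole interval.
The nonzero coefficients of f are all positive, so for t > 0 every term of f(t) is positive (the constant term 4 strictly so).
So f is strictly positive on (0, 3); no root exists in the interval.

No such root exists.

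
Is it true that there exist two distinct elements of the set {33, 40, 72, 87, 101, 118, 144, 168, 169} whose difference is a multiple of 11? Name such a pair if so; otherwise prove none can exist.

Residues mod 11: 33↦0, 40↦7, 72↦6, 87↦10, 101↦2, 118↦8, 144↦1, 168↦3, 169↦4.
These 9 residues are pairwise different, hence no difference of two elements is divisible by 11.

No such pair exists.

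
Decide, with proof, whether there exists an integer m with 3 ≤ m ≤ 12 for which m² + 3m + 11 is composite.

m = 11

At m = 11: 11² + 3·11 + 11 = 165 = 3·55, which is composite.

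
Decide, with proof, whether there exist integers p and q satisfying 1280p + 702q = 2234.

gcd(1280, 702) = 2, and 2 divides 2234, so integer solutions exist.
Dividing through by 2 reduces the equation to 640p + 351q = 1117.
Euclidean algorithm: 640 = 1·351 + 289, 351 = 1·289 + 62, 289 = 4·62 + 41, 62 = 1·41 + 21, 41 = 1·21 + 20, 21 = 1·20 + 1, 20 = 20·1 + 0.
Back-substituting, 1 = 21 − 1·20 = 21 − (41 − 1·21) = −41 + 2·21 = −41 + 2·(62 − 1·41) = 2·62 − 3·41 = 2·62 − 3·(289 − 4·62) = −3·289 + 14·62 = −3·289 + 14·(351 − 1·289) = 14·351 − 17·289 = 14·351 − 17·(640 − 1·351) = −17·640 + 31·351; that is, 640·(-17) + 351·31 = 1.
Multiplying through by 1117: p = (-17)·1117 = -18989, q = 31·1117 = 34627 is a solution.
The general solution is p = -18989 + 351k, q = 34627 − 640k; taking k = 55 gives the smaller pair p = 316, q = -573.
Indeed 1280·316 + 702·(-573) = 404480 − 402246 = 2234.

p = 316, q = -573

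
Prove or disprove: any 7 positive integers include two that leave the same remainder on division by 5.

Partition the integers by their residue mod 5; there are 5 classes.
Since 7 > 5, two of the 7 integers must share a residue class by the pigeonhole principle; call them a and b.
That is, a and b leave the same remainder on division by 5, as claimed.

Yes.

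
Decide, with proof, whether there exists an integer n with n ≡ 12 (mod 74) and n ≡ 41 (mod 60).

Both moduli are multiples of 2 = gcd(74, 60), so any solution would satisfy n ≡ 12 and n ≡ 41 modulo 2 simultaneously.
These are incompatible: 12 − 41 = -29 is not divisible by 2.
Hence the system has no solution.

There is no such integer.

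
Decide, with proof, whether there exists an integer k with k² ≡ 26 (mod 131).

131 is prime, so by Euler's criterion 26 is a square mod 131 iff 26^((131−1)/2) = 26^65 ≡ 1 (mod 131).
Repeated squaring mod 131: 26^2 = 676 ≡ 21; 26^4 ≡ 21² = 441 ≡ 48; 26^8 ≡ 48² = 2304 ≡ 77; 26^16 ≡ 77² = 5929 ≡ 34; 26^32 ≡ 34² = 1156 ≡ 108; 26^64 ≡ 108² = 11664 ≡ 5.
Since 65 = 64 + 1, 26^65 ≡ 5 · 26; multiplying out mod 131: 5·26 = 130 ≡ 130. Thus 26^65 ≡ 130 ≡ −1 (mod 131).
The value −1 means 26 is a non-residue modulo 131, so k² ≡ 26 (mod 131) is impossible.

There is no such integer.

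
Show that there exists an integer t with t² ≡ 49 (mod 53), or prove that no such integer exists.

t = 46 works: 46² = 2116, and 2116 − 49 = 2067 = 39·53.

t = 46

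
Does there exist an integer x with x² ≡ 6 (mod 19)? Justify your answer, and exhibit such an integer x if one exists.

x = 5

x = 5 works: 5² = 25, and 25 − 6 = 19 = 1·19.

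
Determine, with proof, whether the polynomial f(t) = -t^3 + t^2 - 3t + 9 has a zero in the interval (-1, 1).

Evaluate at the endpoints: f(-1) = 14, f(1) = 6 — same sign (positive).
The derivative f'(t) = -3t^2 + 2t - 3 is a quadratic with discriminant 2² − 4·(-3)·(-3) = -32 < 0; it never vanishes, so it is always negative (sign of the leading coefficient).
Hence f is strictly decreasing on ℝ, and in particular on [-1, 1]. A strictly monotone function with same-sign endpoint values stays positive on the whole interval, so f has no zero in (-1, 1).

f has no root in that interval.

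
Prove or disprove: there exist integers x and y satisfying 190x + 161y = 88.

x = 53, y = -62

Since gcd(190, 161) = 1, every integer is an integer combination of 190 and 161.
Dividing repeatedly: 190 = 1·161 + 29, 161 = 5·29 + 16, 29 = 1·16 + 13, 16 = 1·13 + 3, 13 = 4·3 + 1, 3 = 3·1 + 0.
Back-substituting, 1 = 13 − 4·3 = 13 − 4·(16 − 1·13) = −4·16 + 5·13 = −4·16 + 5·(29 − 1·16) = 5·29 − 9·16 = 5·29 − 9·(161 − 5·29) = −9·161 + 50·29 = −9·161 + 50·(190 − 1·161) = 50·190 − 59·161; that is, 190·50 + 161·(-59) = 1.
Scaling by 88 gives the particular solution (x, y) = (4400, -5192).
The general solution is x = 4400 + 161k, y = -5192 − 190k; taking k = -27 gives the smaller pair x = 53, y = -62.
Indeed 190·53 + 161·(-62) = 10070 − 9982 = 88.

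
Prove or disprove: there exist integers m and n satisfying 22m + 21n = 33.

22 and 21 are coprime, so 22m + 21n ranges over all of ℤ.
Euclidean algorithm: 22 = 1·21 + 1, 21 = 21·1 + 0.
Back-substituting, 1 = 22 − 1·21; that is, 22·1 + 21·(-1) = 1.
Times 33: 22·33 + 21·(-33) = 33, so (33, -33) solves it.
The general solution is m = 33 + 21k, n = -33 − 22k; taking k = -1 gives the smaller pair m = 12, n = -11.
Indeed 22·12 + 21·(-11) = 264 − 231 = 33.

m = 12, n = -11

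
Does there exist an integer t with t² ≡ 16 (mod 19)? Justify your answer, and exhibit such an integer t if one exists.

t = 15 works: 15² = 225, and 225 − 16 = 209 = 11·19.

t = 15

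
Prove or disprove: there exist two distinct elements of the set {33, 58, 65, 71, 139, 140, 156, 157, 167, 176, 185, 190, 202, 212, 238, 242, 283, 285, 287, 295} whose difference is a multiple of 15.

58 and 238 are such a pair.

58 mod 15 = 13 and 238 mod 15 = 13, so 238 − 58 = 180 = 12·15.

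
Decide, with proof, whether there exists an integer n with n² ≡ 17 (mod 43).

n = 19

Take n = 19. Then 19² = 361 = 8·43 + 17, so 19² ≡ 17 (mod 43).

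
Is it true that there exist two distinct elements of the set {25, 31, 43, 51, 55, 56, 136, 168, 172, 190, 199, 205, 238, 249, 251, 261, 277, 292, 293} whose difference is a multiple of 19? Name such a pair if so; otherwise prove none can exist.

Residues mod 19: 25↦6, 31↦12, 43↦5, 51↦13, 55↦17, 56↦18, 136↦3, 168↦16, 172↦1, 190↦0, 199↦9, 205↦15, 238↦10, 249↦2, 251↦4, 261↦14, 277↦11, 292↦7, 293↦8.
No residue repeats among the 19 elements, so no pair has difference ≡ 0 (mod 19).

There is no such pair.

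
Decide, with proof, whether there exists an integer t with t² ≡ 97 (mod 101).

t = 20

Take t = 20. Then 20² = 400 = 3·101 + 97, so 20² ≡ 97 (mod 101).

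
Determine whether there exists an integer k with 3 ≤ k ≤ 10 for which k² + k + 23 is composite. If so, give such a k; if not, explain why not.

k = 10

At k = 10: 10² + 10 + 23 = 133 = 7·19, which is composite.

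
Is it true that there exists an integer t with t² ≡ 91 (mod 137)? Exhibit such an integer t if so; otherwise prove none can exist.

There is no such integer.

137 is prime, so by Euler's criterion 91 is a square mod 137 iff 91^((137−1)/2) = 91^68 ≡ 1 (mod 137).
Squaring successively (mod 137): 91^2 = 8281 ≡ 61; 91^4 ≡ 61² = 3721 ≡ 22; 91^8 ≡ 22² = 484 ≡ 73; 91^16 ≡ 73² = 5329 ≡ 123; 91^32 ≡ 123² = 15129 ≡ 59; 91^64 ≡ 59² = 3481 ≡ 56.
Since 68 = 64 + 4, 91^68 ≡ 56 · 22; multiplying out mod 137: 56·22 = 1232 ≡ 136. Thus 91^68 ≡ 136 ≡ −1 (mod 137).
By Euler's criterion 91 is a quadratic non-residue mod 137: no t satisfies t² ≡ 91 (mod 137).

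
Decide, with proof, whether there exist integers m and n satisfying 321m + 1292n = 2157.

321 and 1292 are coprime, so 321m + 1292n ranges over all of ℤ.
Run the Euclidean algorithm on 1292 and 321: 1292 = 4·321 + 8, 321 = 40·8 + 1, 8 = 8·1 + 0.
Working back up the chain: 1 = 321 − 40·8 = 321 − 40·(1292 − 4·321) = −40·1292 + 161·321. So 321·161 + 1292·(-40) = 1.
Scaling by 2157 gives the particular solution (m, n) = (347277, -86280).
Subtracting 268·1292 from m and adding 268·321 to n gives the tidier solution (1021, -252).
Check: 321·1021 + 1292·(-252) = 327741 − 325584 = 2157. ✓

m = 1021, n = -252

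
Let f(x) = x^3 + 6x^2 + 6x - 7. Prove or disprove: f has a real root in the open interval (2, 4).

f(2) = 37 and f(4) = 177, both positive, so a sign-change argument is unavailable; we show f keeps this sign on the whole interval.
Shift to the endpoint 2: with x = 2 + u (0 < u < 2), one computes f(2 + u) = u^3 + 12u^2 + 42u + 37.
All 4 nonzero coefficients of this polynomial in u are positive; hence for u > 0 the value is a sum of positive terms (the constant 37 among them).
So f is strictly positive on (2, 4); no root exists in the interval.

No such root exists.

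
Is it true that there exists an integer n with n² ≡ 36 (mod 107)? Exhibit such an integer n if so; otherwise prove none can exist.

n = 6

Take n = 6. Then 6² = 36, and since 0 ≤ 36 < 107 this is already reduced: 6² ≡ 36 (mod 107).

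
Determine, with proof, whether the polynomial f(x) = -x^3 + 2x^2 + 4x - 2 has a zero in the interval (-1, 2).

f(-1) = -3 and f(2) = 6, which have opposite signs.
As a polynomial, f is continuous on every closed interval.
By the Intermediate Value Theorem f must vanish at some point of (-1, 2).

Yes, f has a root in the interval.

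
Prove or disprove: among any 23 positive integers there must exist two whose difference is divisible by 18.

There are exactly 18 possible remainders on division by 18.
Since 23 > 18, two of the 23 integers must share a residue class by the pigeonhole principle; call them a and b.
Then a ≡ b (mod 18), i.e. 18 ∣ (a − b).

Yes.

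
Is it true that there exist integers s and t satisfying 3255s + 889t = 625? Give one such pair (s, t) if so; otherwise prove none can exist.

There are no such integers.

gcd(3255, 889) = 7, so every integer of the form 3255s + 889t is a multiple of 7.
But 625 is not a multiple of 7 (it leaves remainder 2).
So the equation is unsolvable over ℤ.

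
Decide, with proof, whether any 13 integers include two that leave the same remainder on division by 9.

Yes.

There are exactly 9 possible remainders on division by 9.
Placing 13 integers into 9 classes, some class receives at least two — say a and b.
So a and b have equal remainders mod 9, which is exactly what was to be shown.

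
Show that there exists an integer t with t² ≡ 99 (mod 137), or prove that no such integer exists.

t = 109

t = 109 works: 109² = 11881, and 11881 − 99 = 11782 = 86·137.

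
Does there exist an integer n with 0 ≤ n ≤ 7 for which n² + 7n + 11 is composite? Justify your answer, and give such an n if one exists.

At n = 4: 4² + 7·4 + 11 = 55 = 5·11, which is composite.

n = 4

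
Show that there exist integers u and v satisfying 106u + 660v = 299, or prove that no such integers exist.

No such integers exist.

Any value of 106u + 660v is a multiple of gcd(106, 660) = 2.
But 299 = 2·149 + 1, so 2 ∤ 299.
Therefore 106u + 660v = 299 has no solution in integers.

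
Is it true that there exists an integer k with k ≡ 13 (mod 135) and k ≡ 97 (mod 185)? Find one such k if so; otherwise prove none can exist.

No such integer exists.

Both moduli are multiples of 5 = gcd(135, 185), so any solution would satisfy k ≡ 13 and k ≡ 97 modulo 5 simultaneously.
However 13 ≡ 3 and 97 ≡ 2 (mod 5), and 3 ≠ 2.
Hence the system has no solution.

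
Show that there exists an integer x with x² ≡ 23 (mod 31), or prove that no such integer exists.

Apply Euler's criterion with the prime 31: 23 is a quadratic residue iff 23^15 ≡ 1 (mod 31), and a non-residue iff it is ≡ −1.
Repeated squaring mod 31: 23^2 = 529 ≡ 2; 23^4 ≡ 2² = 4 ≡ 4; 23^8 ≡ 4² = 16 ≡ 16.
Since 15 = 8 + 4 + 2 + 1, 23^15 ≡ 16 · 4 · 2 · 23; multiplying out mod 31: 16·4 = 64 ≡ 2, then 2·2 = 4 ≡ 4, then 4·23 = 92 ≡ 30. Thus 23^15 ≡ 30 ≡ −1 (mod 31).
The value −1 means 23 is a non-residue modulo 31, so x² ≡ 23 (mod 31) is impossible.

There is no such integer.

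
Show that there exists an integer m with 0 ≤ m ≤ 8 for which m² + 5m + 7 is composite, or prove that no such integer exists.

m = 5

At m = 5: 5² + 5·5 + 7 = 57 = 3·19, which is composite.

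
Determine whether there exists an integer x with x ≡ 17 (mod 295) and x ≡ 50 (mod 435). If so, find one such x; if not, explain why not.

Both moduli are multiples of 5 = gcd(295, 435), so any solution would satisfy x ≡ 17 and x ≡ 50 modulo 5 simultaneously.
However 17 ≡ 2 and 50 ≡ 0 (mod 5), and 2 ≠ 0.
Therefore no such x exists.

No, no such integer exists.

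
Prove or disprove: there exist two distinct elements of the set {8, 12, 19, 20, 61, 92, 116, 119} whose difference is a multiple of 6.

8 and 20 are such a pair.

Both 8 and 20 leave remainder 2 on division by 6; their difference 12 = 2·6 is a multiple of 6.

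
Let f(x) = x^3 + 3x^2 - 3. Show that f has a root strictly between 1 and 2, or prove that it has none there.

The endpoint values f(1) = 1 and f(2) = 17 are both positive. Claim: f(x) > 0 for every x in (1, 2).
Substitute x = 1 + u, where 0 < u < 1 on the interval. Expanding, f(1 + u) = u^3 + 6u^2 + 9u + 1.
All 4 nonzero coefficients of this polynomial in u are positive; hence for u > 0 the value is a sum of positive terms (the constant 1 among them).
Therefore f(x) > 0 throughout (1, 2), and f has no zero there.

f has no root in that interval.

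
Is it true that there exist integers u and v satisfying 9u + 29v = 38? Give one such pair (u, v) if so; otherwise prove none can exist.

Since gcd(9, 29) = 1, every integer is an integer combination of 9 and 29.
Euclidean algorithm: 29 = 3·9 + 2, 9 = 4·2 + 1, 2 = 2·1 + 0.
Unwinding: 1 = 9 − 4·2 = 9 − 4·(29 − 3·9) = −4·29 + 13·9, i.e. 9·13 + 29·(-4) = 1.
Times 38: 9·494 + 29·(-152) = 38, so (494, -152) solves it.
Shifting by a multiple of (29, −9) keeps it a solution: u = 494 − 17·29 = 1, v = -152 + 17·9 = 1.
Indeed 9·1 + 29·1 = 9 + 29 = 38.

u = 1, v = 1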